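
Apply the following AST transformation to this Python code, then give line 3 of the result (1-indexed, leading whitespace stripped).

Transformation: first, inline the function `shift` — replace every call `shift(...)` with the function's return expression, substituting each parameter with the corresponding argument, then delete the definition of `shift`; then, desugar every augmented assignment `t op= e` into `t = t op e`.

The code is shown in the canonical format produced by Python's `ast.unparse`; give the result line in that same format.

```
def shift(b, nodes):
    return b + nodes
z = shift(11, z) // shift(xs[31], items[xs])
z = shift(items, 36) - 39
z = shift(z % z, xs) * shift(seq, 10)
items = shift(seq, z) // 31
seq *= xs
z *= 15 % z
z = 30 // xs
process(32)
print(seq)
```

Transformed code:
z = (11 + z) // (xs[31] + items[xs])
z = items + 36 - 39
z = (z % z + xs) * (seq + 10)
items = (seq + z) // 31
seq = seq * xs
z = z * (15 % z)
z = 30 // xs
process(32)
print(seq)

z = (z % z + xs) * (seq + 10)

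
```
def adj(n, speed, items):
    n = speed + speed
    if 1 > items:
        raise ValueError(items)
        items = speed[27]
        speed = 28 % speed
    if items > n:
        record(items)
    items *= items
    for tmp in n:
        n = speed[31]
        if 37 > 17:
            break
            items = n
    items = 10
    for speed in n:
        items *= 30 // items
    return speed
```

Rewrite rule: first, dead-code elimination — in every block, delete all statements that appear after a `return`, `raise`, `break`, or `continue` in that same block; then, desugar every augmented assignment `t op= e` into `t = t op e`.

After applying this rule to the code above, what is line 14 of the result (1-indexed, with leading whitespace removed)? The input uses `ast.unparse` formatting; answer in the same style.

Transformed code:
def adj(n, speed, items):
    n = speed + speed
    if 1 > items:
        raise ValueError(items)
    if items > n:
        record(items)
    items = items * items
    for tmp in n:
        n = speed[31]
        if 37 > 17:
            break
    items = 10
    for speed in n:
        items = items * (30 // items)
    return speed

items = items * (30 // items)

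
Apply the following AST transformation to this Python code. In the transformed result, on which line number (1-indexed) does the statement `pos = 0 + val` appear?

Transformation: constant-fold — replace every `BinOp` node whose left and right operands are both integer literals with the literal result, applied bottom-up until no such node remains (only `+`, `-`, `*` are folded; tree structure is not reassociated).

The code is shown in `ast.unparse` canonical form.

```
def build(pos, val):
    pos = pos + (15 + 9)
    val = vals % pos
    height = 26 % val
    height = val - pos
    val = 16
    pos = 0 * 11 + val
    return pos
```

7

Transformed code:
def build(pos, val):
    pos = pos + 24
    val = vals % pos
    height = 26 % val
    height = val - pos
    val = 16
    pos = 0 + val
    return pos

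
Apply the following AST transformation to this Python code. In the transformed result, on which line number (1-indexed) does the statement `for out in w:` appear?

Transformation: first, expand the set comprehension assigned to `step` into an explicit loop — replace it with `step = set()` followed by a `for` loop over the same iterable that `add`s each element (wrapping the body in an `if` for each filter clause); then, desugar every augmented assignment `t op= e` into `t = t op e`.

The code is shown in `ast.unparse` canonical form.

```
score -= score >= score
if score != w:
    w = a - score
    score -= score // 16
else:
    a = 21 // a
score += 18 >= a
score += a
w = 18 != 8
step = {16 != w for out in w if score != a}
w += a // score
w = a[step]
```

Transformed code:
score = score - (score >= score)
if score != w:
    w = a - score
    score = score - score // 16
else:
    a = 21 // a
score = score + (18 >= a)
score = score + a
w = 18 != 8
step = set()
for out in w:
    if score != a:
        step.add(16 != w)
w = w + a // score
w = a[step]

11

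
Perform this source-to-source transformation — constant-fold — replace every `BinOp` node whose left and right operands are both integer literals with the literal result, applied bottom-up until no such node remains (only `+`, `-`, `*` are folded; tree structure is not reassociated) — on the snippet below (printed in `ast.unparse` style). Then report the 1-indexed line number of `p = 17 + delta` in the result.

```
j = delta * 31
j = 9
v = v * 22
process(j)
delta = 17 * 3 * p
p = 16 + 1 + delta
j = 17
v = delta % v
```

6

Transformed code:
j = delta * 31
j = 9
v = v * 22
process(j)
delta = 51 * p
p = 17 + delta
j = 17
v = delta % v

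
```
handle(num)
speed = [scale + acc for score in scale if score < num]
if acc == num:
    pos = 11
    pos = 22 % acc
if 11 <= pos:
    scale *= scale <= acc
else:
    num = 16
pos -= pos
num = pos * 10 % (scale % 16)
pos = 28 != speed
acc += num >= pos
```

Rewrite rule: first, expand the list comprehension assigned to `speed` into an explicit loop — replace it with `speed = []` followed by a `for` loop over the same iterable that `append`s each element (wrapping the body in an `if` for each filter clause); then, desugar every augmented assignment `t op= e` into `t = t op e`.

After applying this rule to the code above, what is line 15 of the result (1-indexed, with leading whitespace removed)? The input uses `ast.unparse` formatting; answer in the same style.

Transformed code:
handle(num)
speed = []
for score in scale:
    if score < num:
        speed.append(scale + acc)
if acc == num:
    pos = 11
    pos = 22 % acc
if 11 <= pos:
    scale = scale * (scale <= acc)
else:
    num = 16
pos = pos - pos
num = pos * 10 % (scale % 16)
pos = 28 != speed
acc = acc + (num >= pos)

pos = 28 != speed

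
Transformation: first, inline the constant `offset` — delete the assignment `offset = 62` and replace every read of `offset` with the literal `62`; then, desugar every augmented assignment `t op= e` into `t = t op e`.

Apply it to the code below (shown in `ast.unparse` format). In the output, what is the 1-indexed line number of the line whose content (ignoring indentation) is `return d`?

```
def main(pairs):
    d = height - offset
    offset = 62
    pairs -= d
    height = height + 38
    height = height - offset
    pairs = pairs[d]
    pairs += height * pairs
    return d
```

8

Transformed code:
def main(pairs):
    d = height - 62
    pairs = pairs - d
    height = height + 38
    height = height - 62
    pairs = pairs[d]
    pairs = pairs + height * pairs
    return d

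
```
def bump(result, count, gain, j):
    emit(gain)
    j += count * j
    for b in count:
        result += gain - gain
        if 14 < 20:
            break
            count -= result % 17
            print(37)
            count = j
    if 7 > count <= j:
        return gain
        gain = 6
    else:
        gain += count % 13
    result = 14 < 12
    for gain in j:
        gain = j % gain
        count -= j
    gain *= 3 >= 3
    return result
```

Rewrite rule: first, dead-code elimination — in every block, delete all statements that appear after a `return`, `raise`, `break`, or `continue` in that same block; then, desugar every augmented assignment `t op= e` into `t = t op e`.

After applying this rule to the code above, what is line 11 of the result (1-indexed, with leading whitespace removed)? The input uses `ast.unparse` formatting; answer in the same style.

gain = gain + count % 13

Transformed code:
def bump(result, count, gain, j):
    emit(gain)
    j = j + count * j
    for b in count:
        result = result + (gain - gain)
        if 14 < 20:
            break
    if 7 > count <= j:
        return gain
    else:
        gain = gain + count % 13
    result = 14 < 12
    for gain in j:
        gain = j % gain
        count = count - j
    gain = gain * (3 >= 3)
    return result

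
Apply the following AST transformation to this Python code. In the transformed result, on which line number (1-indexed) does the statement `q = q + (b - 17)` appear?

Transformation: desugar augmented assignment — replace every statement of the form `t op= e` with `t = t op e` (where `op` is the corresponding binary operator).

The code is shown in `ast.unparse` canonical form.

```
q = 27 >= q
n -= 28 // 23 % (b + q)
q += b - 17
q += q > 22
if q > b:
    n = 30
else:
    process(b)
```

3

Transformed code:
q = 27 >= q
n = n - 28 // 23 % (b + q)
q = q + (b - 17)
q = q + (q > 22)
if q > b:
    n = 30
else:
    process(b)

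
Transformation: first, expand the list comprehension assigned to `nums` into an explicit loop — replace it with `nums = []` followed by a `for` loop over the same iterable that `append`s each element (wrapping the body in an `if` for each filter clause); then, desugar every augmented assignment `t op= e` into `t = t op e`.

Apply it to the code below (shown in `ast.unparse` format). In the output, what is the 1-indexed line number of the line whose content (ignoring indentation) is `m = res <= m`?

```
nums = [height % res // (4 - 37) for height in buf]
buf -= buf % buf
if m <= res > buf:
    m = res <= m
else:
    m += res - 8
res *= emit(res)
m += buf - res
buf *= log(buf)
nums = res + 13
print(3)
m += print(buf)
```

Transformed code:
nums = []
for height in buf:
    nums.append(height % res // (4 - 37))
buf = buf - buf % buf
if m <= res > buf:
    m = res <= m
else:
    m = m + (res - 8)
res = res * emit(res)
m = m + (buf - res)
buf = buf * log(buf)
nums = res + 13
print(3)
m = m + print(buf)

6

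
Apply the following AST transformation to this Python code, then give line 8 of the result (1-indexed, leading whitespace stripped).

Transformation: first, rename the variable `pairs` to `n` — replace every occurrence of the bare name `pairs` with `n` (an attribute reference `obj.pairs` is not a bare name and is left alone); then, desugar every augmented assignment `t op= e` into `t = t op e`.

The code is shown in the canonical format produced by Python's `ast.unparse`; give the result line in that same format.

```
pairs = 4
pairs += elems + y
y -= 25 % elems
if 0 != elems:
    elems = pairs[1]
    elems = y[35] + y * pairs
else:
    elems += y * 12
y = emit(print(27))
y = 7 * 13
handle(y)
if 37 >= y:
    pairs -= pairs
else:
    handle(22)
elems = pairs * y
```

Transformed code:
n = 4
n = n + (elems + y)
y = y - 25 % elems
if 0 != elems:
    elems = n[1]
    elems = y[35] + y * n
else:
    elems = elems + y * 12
y = emit(print(27))
y = 7 * 13
handle(y)
if 37 >= y:
    n = n - n
else:
    handle(22)
elems = n * y

elems = elems + y * 12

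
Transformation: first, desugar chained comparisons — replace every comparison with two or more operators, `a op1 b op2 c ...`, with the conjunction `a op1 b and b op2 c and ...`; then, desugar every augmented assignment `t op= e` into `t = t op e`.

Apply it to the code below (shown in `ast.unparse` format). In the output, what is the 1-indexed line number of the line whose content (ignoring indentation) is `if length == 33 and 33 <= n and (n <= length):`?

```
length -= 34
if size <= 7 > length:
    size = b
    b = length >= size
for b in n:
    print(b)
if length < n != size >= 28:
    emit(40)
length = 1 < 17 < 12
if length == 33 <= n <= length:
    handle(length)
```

10

Transformed code:
length = length - 34
if size <= 7 and 7 > length:
    size = b
    b = length >= size
for b in n:
    print(b)
if length < n and n != size and (size >= 28):
    emit(40)
length = 1 < 17 and 17 < 12
if length == 33 and 33 <= n and (n <= length):
    handle(length)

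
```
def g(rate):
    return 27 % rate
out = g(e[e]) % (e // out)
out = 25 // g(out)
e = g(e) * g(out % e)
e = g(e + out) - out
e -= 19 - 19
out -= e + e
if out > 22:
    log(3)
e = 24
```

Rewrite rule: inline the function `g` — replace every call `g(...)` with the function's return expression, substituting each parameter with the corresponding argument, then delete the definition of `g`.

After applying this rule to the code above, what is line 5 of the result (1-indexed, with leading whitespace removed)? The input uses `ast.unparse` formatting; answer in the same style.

Transformed code:
out = 27 % e[e] % (e // out)
out = 25 // (27 % out)
e = 27 % e * (27 % (out % e))
e = 27 % (e + out) - out
e -= 19 - 19
out -= e + e
if out > 22:
    log(3)
e = 24

e -= 19 - 19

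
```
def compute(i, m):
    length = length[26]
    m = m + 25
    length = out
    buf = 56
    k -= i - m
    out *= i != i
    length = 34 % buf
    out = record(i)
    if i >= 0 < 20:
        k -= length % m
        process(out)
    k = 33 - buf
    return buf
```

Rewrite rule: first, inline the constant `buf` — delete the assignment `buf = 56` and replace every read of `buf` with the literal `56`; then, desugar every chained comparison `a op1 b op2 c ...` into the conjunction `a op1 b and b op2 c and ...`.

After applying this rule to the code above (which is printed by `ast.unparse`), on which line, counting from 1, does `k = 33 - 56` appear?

Transformed code:
def compute(i, m):
    length = length[26]
    m = m + 25
    length = out
    k -= i - m
    out *= i != i
    length = 34 % 56
    out = record(i)
    if i >= 0 and 0 < 20:
        k -= length % m
        process(out)
    k = 33 - 56
    return 56

12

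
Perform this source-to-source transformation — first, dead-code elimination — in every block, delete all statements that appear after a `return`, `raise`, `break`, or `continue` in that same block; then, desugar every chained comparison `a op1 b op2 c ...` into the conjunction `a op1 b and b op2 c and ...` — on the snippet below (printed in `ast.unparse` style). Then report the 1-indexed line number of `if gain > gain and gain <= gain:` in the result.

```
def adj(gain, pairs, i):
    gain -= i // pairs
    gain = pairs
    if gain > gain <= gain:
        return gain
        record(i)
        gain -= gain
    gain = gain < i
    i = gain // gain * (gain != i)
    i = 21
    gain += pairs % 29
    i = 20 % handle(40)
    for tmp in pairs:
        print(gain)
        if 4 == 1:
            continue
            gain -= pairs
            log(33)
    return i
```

Transformed code:
def adj(gain, pairs, i):
    gain -= i // pairs
    gain = pairs
    if gain > gain and gain <= gain:
        return gain
    gain = gain < i
    i = gain // gain * (gain != i)
    i = 21
    gain += pairs % 29
    i = 20 % handle(40)
    for tmp in pairs:
        print(gain)
        if 4 == 1:
            continue
    return i

4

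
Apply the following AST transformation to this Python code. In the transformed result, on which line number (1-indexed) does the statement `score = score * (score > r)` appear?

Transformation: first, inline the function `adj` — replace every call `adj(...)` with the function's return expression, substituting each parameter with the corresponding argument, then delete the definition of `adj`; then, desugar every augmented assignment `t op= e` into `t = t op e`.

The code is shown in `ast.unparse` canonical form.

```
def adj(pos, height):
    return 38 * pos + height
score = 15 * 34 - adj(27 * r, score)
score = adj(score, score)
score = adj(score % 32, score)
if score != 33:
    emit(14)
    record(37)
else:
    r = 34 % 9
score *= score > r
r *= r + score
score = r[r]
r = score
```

9

Transformed code:
score = 15 * 34 - (38 * (27 * r) + score)
score = 38 * score + score
score = 38 * (score % 32) + score
if score != 33:
    emit(14)
    record(37)
else:
    r = 34 % 9
score = score * (score > r)
r = r * (r + score)
score = r[r]
r = score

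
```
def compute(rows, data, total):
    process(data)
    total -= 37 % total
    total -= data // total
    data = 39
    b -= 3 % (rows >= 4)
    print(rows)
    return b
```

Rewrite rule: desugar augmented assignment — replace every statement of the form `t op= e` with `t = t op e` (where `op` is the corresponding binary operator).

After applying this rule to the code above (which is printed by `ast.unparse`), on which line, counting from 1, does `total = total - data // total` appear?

Transformed code:
def compute(rows, data, total):
    process(data)
    total = total - 37 % total
    total = total - data // total
    data = 39
    b = b - 3 % (rows >= 4)
    print(rows)
    return b

4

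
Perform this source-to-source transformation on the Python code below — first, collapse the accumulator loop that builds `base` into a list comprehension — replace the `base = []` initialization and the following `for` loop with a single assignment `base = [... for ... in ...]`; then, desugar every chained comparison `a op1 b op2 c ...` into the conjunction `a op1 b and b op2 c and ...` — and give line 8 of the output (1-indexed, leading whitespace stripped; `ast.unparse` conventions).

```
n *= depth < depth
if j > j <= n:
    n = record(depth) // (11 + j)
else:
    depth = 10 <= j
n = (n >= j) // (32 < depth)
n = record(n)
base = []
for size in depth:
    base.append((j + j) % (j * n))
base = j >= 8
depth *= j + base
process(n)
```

base = [(j + j) % (j * n) for size in depth]

Transformed code:
n *= depth < depth
if j > j and j <= n:
    n = record(depth) // (11 + j)
else:
    depth = 10 <= j
n = (n >= j) // (32 < depth)
n = record(n)
base = [(j + j) % (j * n) for size in depth]
base = j >= 8
depth *= j + base
process(n)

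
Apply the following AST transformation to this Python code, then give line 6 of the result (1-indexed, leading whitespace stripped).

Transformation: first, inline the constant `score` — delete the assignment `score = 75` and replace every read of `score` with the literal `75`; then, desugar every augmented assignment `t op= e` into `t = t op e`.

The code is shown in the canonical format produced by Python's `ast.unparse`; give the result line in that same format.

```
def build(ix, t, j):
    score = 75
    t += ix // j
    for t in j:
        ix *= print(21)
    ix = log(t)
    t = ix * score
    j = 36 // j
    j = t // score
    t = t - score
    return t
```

Transformed code:
def build(ix, t, j):
    t = t + ix // j
    for t in j:
        ix = ix * print(21)
    ix = log(t)
    t = ix * 75
    j = 36 // j
    j = t // 75
    t = t - 75
    return t

t = ix * 75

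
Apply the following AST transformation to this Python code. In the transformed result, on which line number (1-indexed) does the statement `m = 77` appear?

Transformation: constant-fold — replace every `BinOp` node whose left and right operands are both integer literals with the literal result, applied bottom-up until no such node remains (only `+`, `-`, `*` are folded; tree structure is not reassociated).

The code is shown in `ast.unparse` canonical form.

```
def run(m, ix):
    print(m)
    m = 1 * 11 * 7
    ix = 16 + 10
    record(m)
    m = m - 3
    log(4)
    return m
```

Transformed code:
def run(m, ix):
    print(m)
    m = 77
    ix = 26
    record(m)
    m = m - 3
    log(4)
    return m

3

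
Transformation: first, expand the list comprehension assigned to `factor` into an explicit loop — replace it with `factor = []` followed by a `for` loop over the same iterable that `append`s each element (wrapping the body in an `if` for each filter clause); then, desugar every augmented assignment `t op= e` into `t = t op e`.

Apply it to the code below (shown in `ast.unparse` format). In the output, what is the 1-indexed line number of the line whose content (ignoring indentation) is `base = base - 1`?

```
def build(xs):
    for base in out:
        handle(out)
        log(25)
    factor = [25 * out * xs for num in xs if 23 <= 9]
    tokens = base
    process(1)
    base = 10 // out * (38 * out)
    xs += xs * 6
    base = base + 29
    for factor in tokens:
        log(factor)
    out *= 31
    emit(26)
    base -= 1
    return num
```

18

Transformed code:
def build(xs):
    for base in out:
        handle(out)
        log(25)
    factor = []
    for num in xs:
        if 23 <= 9:
            factor.append(25 * out * xs)
    tokens = base
    process(1)
    base = 10 // out * (38 * out)
    xs = xs + xs * 6
    base = base + 29
    for factor in tokens:
        log(factor)
    out = out * 31
    emit(26)
    base = base - 1
    return num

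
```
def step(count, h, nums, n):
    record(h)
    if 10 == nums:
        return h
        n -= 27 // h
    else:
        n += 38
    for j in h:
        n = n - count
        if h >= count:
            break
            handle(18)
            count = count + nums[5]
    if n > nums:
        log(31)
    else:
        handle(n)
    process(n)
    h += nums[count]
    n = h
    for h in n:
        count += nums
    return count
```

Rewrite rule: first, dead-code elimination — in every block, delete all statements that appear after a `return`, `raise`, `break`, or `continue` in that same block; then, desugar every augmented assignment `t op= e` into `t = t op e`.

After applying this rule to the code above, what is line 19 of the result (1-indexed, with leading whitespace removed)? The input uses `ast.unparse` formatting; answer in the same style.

count = count + nums

Transformed code:
def step(count, h, nums, n):
    record(h)
    if 10 == nums:
        return h
    else:
        n = n + 38
    for j in h:
        n = n - count
        if h >= count:
            break
    if n > nums:
        log(31)
    else:
        handle(n)
    process(n)
    h = h + nums[count]
    n = h
    for h in n:
        count = count + nums
    return count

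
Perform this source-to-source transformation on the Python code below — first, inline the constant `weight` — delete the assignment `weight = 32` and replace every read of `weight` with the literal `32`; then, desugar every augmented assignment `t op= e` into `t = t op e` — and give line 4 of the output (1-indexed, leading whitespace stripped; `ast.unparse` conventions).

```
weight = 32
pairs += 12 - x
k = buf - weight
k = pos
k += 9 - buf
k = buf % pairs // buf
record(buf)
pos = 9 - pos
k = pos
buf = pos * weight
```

k = k + (9 - buf)

Transformed code:
pairs = pairs + (12 - x)
k = buf - 32
k = pos
k = k + (9 - buf)
k = buf % pairs // buf
record(buf)
pos = 9 - pos
k = pos
buf = pos * 32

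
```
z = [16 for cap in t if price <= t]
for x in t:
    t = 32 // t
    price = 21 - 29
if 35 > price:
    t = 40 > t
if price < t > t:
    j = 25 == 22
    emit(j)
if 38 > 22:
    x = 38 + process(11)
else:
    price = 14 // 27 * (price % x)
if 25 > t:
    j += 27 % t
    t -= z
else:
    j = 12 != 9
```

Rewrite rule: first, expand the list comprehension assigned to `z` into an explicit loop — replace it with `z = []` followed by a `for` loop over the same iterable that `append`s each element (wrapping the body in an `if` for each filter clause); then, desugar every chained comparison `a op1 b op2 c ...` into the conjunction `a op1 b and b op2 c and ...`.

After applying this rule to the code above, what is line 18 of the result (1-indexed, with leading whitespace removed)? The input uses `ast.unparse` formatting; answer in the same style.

j += 27 % t

Transformed code:
z = []
for cap in t:
    if price <= t:
        z.append(16)
for x in t:
    t = 32 // t
    price = 21 - 29
if 35 > price:
    t = 40 > t
if price < t and t > t:
    j = 25 == 22
    emit(j)
if 38 > 22:
    x = 38 + process(11)
else:
    price = 14 // 27 * (price % x)
if 25 > t:
    j += 27 % t
    t -= z
else:
    j = 12 != 9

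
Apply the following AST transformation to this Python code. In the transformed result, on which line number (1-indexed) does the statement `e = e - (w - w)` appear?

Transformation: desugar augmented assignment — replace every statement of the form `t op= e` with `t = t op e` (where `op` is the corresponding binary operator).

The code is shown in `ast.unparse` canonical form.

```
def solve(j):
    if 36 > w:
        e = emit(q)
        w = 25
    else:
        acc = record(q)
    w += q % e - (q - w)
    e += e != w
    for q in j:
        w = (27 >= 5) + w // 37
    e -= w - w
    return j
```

11

Transformed code:
def solve(j):
    if 36 > w:
        e = emit(q)
        w = 25
    else:
        acc = record(q)
    w = w + (q % e - (q - w))
    e = e + (e != w)
    for q in j:
        w = (27 >= 5) + w // 37
    e = e - (w - w)
    return j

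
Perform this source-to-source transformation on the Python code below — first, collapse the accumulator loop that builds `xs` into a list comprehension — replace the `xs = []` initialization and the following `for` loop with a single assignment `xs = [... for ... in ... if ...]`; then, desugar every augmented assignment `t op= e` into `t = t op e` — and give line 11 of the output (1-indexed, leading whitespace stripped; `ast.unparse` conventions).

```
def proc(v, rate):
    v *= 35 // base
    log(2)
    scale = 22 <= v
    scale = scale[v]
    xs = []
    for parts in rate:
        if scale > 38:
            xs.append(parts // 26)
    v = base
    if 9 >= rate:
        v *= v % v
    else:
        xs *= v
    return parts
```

xs = xs * v

Transformed code:
def proc(v, rate):
    v = v * (35 // base)
    log(2)
    scale = 22 <= v
    scale = scale[v]
    xs = [parts // 26 for parts in rate if scale > 38]
    v = base
    if 9 >= rate:
        v = v * (v % v)
    else:
        xs = xs * v
    return parts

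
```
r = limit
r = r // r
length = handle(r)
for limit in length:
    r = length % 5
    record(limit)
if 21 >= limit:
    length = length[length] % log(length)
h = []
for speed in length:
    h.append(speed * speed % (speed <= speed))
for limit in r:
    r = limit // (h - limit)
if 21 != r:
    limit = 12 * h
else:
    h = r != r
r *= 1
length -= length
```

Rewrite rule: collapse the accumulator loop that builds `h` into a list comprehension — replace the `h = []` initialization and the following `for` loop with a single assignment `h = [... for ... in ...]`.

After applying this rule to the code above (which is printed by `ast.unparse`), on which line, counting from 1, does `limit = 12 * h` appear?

Transformed code:
r = limit
r = r // r
length = handle(r)
for limit in length:
    r = length % 5
    record(limit)
if 21 >= limit:
    length = length[length] % log(length)
h = [speed * speed % (speed <= speed) for speed in length]
for limit in r:
    r = limit // (h - limit)
if 21 != r:
    limit = 12 * h
else:
    h = r != r
r *= 1
length -= length

13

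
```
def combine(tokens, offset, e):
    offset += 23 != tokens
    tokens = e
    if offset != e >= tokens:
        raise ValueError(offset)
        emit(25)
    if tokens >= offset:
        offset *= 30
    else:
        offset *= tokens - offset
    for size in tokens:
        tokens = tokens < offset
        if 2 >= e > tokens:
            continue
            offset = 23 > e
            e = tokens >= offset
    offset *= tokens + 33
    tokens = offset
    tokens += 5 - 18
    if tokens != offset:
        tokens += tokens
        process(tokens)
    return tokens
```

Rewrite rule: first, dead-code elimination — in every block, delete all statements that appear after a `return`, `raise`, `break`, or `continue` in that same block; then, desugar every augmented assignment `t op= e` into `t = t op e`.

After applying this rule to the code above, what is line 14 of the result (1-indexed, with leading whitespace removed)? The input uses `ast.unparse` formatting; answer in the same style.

Transformed code:
def combine(tokens, offset, e):
    offset = offset + (23 != tokens)
    tokens = e
    if offset != e >= tokens:
        raise ValueError(offset)
    if tokens >= offset:
        offset = offset * 30
    else:
        offset = offset * (tokens - offset)
    for size in tokens:
        tokens = tokens < offset
        if 2 >= e > tokens:
            continue
    offset = offset * (tokens + 33)
    tokens = offset
    tokens = tokens + (5 - 18)
    if tokens != offset:
        tokens = tokens + tokens
        process(tokens)
    return tokens

offset = offset * (tokens + 33)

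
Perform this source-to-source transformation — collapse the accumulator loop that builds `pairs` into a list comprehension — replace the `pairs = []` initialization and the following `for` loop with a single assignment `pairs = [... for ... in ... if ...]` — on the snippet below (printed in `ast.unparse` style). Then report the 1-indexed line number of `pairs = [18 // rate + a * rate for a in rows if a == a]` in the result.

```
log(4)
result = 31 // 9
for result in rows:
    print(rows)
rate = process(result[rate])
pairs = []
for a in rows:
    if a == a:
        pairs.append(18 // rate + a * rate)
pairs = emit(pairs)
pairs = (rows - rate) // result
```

Transformed code:
log(4)
result = 31 // 9
for result in rows:
    print(rows)
rate = process(result[rate])
pairs = [18 // rate + a * rate for a in rows if a == a]
pairs = emit(pairs)
pairs = (rows - rate) // result

6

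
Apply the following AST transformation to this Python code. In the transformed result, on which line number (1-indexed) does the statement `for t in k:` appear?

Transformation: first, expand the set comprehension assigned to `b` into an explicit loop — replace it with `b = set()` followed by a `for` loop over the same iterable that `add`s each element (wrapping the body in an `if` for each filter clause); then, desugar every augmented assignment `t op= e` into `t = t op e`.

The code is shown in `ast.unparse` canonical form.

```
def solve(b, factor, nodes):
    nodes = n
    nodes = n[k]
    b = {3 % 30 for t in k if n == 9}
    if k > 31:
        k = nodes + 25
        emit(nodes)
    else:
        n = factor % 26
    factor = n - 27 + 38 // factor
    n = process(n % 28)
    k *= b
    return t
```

5

Transformed code:
def solve(b, factor, nodes):
    nodes = n
    nodes = n[k]
    b = set()
    for t in k:
        if n == 9:
            b.add(3 % 30)
    if k > 31:
        k = nodes + 25
        emit(nodes)
    else:
        n = factor % 26
    factor = n - 27 + 38 // factor
    n = process(n % 28)
    k = k * b
    return t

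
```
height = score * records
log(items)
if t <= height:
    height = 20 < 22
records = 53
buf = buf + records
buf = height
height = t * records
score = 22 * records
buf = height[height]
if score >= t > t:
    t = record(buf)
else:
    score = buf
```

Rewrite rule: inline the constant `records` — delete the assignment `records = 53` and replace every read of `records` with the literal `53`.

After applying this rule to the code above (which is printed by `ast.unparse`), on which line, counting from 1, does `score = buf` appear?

13

Transformed code:
height = score * 53
log(items)
if t <= height:
    height = 20 < 22
buf = buf + 53
buf = height
height = t * 53
score = 22 * 53
buf = height[height]
if score >= t > t:
    t = record(buf)
else:
    score = buf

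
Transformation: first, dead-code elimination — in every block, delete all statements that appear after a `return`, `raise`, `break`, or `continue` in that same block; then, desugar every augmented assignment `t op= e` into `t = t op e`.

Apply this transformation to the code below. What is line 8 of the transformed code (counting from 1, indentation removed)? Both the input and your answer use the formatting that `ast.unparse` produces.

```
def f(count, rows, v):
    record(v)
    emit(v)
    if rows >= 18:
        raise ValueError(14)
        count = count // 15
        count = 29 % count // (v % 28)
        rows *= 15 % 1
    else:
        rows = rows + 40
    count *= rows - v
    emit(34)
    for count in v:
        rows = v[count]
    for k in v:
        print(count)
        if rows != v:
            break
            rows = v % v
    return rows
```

Transformed code:
def f(count, rows, v):
    record(v)
    emit(v)
    if rows >= 18:
        raise ValueError(14)
    else:
        rows = rows + 40
    count = count * (rows - v)
    emit(34)
    for count in v:
        rows = v[count]
    for k in v:
        print(count)
        if rows != v:
            break
    return rows

count = count * (rows - v)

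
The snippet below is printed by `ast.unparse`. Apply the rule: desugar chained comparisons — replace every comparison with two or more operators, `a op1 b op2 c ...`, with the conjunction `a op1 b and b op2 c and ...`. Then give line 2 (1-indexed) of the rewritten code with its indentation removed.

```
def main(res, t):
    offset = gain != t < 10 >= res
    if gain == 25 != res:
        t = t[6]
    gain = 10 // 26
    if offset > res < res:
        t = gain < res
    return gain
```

offset = gain != t and t < 10 and (10 >= res)

Transformed code:
def main(res, t):
    offset = gain != t and t < 10 and (10 >= res)
    if gain == 25 and 25 != res:
        t = t[6]
    gain = 10 // 26
    if offset > res and res < res:
        t = gain < res
    return gain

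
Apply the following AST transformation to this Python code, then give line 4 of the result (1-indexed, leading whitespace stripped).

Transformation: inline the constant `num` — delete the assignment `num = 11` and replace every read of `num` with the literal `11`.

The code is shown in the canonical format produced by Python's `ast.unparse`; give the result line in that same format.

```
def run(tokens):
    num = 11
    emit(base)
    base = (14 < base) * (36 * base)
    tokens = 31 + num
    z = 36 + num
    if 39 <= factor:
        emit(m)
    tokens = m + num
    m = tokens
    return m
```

tokens = 31 + 11

Transformed code:
def run(tokens):
    emit(base)
    base = (14 < base) * (36 * base)
    tokens = 31 + 11
    z = 36 + 11
    if 39 <= factor:
        emit(m)
    tokens = m + 11
    m = tokens
    return m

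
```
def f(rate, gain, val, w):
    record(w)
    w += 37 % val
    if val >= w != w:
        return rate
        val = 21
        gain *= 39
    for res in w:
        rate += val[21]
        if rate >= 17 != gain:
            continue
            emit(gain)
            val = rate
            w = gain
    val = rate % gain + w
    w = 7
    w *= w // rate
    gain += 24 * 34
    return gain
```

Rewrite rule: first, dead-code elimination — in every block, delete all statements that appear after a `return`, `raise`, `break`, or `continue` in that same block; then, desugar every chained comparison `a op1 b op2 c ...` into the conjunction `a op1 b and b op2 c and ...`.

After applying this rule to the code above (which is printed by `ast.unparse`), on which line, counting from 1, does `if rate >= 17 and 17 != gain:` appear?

8

Transformed code:
def f(rate, gain, val, w):
    record(w)
    w += 37 % val
    if val >= w and w != w:
        return rate
    for res in w:
        rate += val[21]
        if rate >= 17 and 17 != gain:
            continue
    val = rate % gain + w
    w = 7
    w *= w // rate
    gain += 24 * 34
    return gain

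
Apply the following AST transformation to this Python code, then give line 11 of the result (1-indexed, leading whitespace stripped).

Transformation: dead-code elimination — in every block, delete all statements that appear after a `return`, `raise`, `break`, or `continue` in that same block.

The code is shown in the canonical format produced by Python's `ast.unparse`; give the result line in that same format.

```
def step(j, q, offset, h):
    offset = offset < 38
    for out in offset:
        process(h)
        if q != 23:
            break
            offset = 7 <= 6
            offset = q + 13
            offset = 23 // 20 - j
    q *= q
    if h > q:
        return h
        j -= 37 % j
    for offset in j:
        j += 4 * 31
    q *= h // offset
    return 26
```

Transformed code:
def step(j, q, offset, h):
    offset = offset < 38
    for out in offset:
        process(h)
        if q != 23:
            break
    q *= q
    if h > q:
        return h
    for offset in j:
        j += 4 * 31
    q *= h // offset
    return 26

j += 4 * 31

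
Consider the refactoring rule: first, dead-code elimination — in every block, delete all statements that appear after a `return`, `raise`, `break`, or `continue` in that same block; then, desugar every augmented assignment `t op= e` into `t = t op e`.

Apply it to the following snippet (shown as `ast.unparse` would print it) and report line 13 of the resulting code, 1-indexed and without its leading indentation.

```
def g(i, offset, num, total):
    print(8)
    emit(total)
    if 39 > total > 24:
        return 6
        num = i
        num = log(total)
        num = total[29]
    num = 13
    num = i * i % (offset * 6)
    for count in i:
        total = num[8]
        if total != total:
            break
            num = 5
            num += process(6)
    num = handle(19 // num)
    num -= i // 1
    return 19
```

Transformed code:
def g(i, offset, num, total):
    print(8)
    emit(total)
    if 39 > total > 24:
        return 6
    num = 13
    num = i * i % (offset * 6)
    for count in i:
        total = num[8]
        if total != total:
            break
    num = handle(19 // num)
    num = num - i // 1
    return 19

num = num - i // 1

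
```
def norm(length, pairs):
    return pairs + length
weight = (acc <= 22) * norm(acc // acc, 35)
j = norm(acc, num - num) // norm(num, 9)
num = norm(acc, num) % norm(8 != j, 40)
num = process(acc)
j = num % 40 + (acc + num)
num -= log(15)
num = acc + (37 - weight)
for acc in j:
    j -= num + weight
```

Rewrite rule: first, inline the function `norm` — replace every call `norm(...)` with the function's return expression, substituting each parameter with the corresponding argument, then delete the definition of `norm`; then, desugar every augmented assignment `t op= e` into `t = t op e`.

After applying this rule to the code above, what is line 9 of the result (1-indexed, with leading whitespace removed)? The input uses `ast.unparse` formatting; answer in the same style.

Transformed code:
weight = (acc <= 22) * (35 + acc // acc)
j = (num - num + acc) // (9 + num)
num = (num + acc) % (40 + (8 != j))
num = process(acc)
j = num % 40 + (acc + num)
num = num - log(15)
num = acc + (37 - weight)
for acc in j:
    j = j - (num + weight)

j = j - (num + weight)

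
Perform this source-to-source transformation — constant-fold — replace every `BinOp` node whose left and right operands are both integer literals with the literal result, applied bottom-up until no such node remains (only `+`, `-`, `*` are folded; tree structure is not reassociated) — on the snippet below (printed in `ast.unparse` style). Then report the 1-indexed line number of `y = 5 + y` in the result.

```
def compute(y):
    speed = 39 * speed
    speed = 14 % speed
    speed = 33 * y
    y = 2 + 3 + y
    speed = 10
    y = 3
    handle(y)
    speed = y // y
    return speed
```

5

Transformed code:
def compute(y):
    speed = 39 * speed
    speed = 14 % speed
    speed = 33 * y
    y = 5 + y
    speed = 10
    y = 3
    handle(y)
    speed = y // y
    return speed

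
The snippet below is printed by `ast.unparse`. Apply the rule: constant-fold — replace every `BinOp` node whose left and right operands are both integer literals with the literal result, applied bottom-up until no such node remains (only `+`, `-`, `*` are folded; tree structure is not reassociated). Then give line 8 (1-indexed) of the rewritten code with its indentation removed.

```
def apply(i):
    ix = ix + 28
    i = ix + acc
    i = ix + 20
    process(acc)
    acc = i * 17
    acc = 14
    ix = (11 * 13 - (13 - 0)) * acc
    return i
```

ix = 130 * acc

Transformed code:
def apply(i):
    ix = ix + 28
    i = ix + acc
    i = ix + 20
    process(acc)
    acc = i * 17
    acc = 14
    ix = 130 * acc
    return i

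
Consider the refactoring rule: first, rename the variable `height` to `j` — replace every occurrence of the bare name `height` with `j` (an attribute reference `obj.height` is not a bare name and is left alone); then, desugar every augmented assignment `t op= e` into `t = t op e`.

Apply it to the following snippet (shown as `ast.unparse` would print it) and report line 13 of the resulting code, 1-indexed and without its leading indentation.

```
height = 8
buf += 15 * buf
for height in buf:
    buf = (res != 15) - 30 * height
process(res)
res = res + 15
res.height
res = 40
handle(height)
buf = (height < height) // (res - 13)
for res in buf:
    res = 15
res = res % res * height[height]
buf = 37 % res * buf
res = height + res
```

res = res % res * j[j]

Transformed code:
j = 8
buf = buf + 15 * buf
for j in buf:
    buf = (res != 15) - 30 * j
process(res)
res = res + 15
res.height
res = 40
handle(j)
buf = (j < j) // (res - 13)
for res in buf:
    res = 15
res = res % res * j[j]
buf = 37 % res * buf
res = j + res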